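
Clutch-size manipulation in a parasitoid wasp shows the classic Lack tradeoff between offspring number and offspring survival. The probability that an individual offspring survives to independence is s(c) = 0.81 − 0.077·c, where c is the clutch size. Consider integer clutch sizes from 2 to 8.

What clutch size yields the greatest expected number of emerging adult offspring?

5

Expected emerging adult offspring = c × s(c):
  c=2: 2 × 0.656 = 1.312
  c=3: 3 × 0.579 = 1.737
  c=4: 4 × 0.502 = 2.008
  c=5: 5 × 0.425 = 2.125
  c=6: 6 × 0.348 = 2.088
  c=7: 7 × 0.271 = 1.897
  c=8: 8 × 0.194 = 1.552
Maximum at c = 5 (2.125 emerging adult offspring).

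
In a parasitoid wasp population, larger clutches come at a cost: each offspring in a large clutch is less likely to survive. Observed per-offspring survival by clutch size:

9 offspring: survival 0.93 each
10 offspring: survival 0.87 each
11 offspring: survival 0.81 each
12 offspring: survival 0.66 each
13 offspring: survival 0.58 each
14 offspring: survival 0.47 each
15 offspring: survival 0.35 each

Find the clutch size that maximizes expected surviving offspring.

Expected surviving offspring = c × s(c):
  c=9: 9 × 0.93 = 8.370
  c=10: 10 × 0.87 = 8.700
  c=11: 11 × 0.81 = 8.910
  c=12: 12 × 0.66 = 7.920
  c=13: 13 × 0.58 = 7.540
  c=14: 14 × 0.47 = 6.580
  c=15: 15 × 0.35 = 5.250
Maximum at c = 11 (8.910 surviving offspring).

11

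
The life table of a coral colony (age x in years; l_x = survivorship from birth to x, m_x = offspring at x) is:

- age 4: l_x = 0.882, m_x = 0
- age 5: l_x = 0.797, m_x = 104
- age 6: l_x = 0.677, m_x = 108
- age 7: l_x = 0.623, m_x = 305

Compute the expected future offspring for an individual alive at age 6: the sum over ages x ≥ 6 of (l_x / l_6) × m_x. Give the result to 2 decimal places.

l_6 = 0.677. Conditional survival from age 6 to x is l_x / l_6.
  x=6: (0.677/0.677) × 108 = 108.0000
  x=7: (0.623/0.677) × 305 = 280.6721
Sum = 108.0000 + 280.6721 = 388.6721

388.67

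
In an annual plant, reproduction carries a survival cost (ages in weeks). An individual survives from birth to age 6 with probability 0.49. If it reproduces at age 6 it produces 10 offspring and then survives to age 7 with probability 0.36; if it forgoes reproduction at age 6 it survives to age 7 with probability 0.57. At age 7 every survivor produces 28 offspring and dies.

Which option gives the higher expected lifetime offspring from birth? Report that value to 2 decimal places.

breed at age 6: R₀ = 0.49 × (10 + 0.36 × 28) = 0.49 × 20.0800 = 9.8392
delay to age 7: R₀ = 0.49 × (0.57 × 28) = 0.49 × 15.9600 = 7.8204
Higher: breed at age 6 (9.8392).

9.84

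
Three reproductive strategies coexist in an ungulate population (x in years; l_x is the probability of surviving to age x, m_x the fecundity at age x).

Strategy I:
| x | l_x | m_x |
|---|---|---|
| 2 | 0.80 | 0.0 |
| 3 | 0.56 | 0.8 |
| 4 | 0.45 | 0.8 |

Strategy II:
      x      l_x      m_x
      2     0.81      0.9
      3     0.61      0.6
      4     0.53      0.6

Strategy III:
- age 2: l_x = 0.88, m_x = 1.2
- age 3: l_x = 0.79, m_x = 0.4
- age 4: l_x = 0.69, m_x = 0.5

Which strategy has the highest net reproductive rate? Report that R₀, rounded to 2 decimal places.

Strategy I: R₀ = 0.80×0.0 + 0.56×0.8 + 0.45×0.8 = 0.8080
Strategy II: R₀ = 0.81×0.9 + 0.61×0.6 + 0.53×0.6 = 1.4130
Strategy III: R₀ = 0.88×1.2 + 0.79×0.4 + 0.69×0.5 = 1.7170
Highest R₀: strategy III with 1.7170.

1.72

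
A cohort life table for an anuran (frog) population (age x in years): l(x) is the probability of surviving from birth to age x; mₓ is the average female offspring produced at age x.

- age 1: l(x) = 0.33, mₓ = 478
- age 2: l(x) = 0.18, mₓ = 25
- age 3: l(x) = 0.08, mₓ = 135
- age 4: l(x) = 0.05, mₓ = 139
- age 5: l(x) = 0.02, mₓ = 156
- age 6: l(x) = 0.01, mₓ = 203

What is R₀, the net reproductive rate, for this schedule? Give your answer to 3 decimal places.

R₀ = Σ l(x) mₓ:
  age 1: 0.33 × 478 = 157.7400
  age 2: 0.18 × 25 = 4.5000
  age 3: 0.08 × 135 = 10.8000
  age 4: 0.05 × 139 = 6.9500
  age 5: 0.02 × 156 = 3.1200
  age 6: 0.01 × 203 = 2.0300
R₀ = 157.7400 + 4.5000 + 10.8000 + 6.9500 + 3.1200 + 2.0300 = 185.1400

185.140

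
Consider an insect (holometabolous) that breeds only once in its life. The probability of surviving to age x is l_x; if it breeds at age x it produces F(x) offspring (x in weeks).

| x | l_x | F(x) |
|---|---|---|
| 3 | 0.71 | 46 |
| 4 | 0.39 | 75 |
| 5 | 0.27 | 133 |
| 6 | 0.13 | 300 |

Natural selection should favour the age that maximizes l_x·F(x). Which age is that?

6

Expected offspring if breeding at age x = l_x × F(x):
  age 3: 0.71 × 46 = 32.660
  age 4: 0.39 × 75 = 29.250
  age 5: 0.27 × 133 = 35.910
  age 6: 0.13 × 300 = 39.000
Maximum at age 6 (39.000).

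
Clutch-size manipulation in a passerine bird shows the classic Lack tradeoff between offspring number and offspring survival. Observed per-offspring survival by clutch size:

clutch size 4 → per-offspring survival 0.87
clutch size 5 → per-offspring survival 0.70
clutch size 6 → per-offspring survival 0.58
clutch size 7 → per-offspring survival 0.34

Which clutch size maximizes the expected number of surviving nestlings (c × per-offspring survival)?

Expected surviving nestlings = c × s(c):
  c=4: 4 × 0.87 = 3.480
  c=5: 5 × 0.70 = 3.500
  c=6: 6 × 0.58 = 3.480
  c=7: 7 × 0.34 = 2.380
Maximum at c = 5 (3.500 surviving nestlings).

5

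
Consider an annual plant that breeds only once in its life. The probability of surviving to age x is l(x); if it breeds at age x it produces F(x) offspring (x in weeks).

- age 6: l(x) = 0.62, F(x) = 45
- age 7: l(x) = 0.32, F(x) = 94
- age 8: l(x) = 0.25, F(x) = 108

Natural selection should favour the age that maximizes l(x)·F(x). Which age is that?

7

Expected offspring if breeding at age x = l(x) × F(x):
  age 6: 0.62 × 45 = 27.900
  age 7: 0.32 × 94 = 30.080
  age 8: 0.25 × 108 = 27.000
Maximum at age 7 (30.080).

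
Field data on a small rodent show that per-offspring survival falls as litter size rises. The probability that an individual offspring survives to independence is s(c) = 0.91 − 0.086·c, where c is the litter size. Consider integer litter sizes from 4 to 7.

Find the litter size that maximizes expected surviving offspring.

5

Expected surviving offspring = c × s(c):
  c=4: 4 × 0.566 = 2.264
  c=5: 5 × 0.480 = 2.400
  c=6: 6 × 0.394 = 2.364
  c=7: 7 × 0.308 = 2.156
Maximum at c = 5 (2.400 surviving offspring).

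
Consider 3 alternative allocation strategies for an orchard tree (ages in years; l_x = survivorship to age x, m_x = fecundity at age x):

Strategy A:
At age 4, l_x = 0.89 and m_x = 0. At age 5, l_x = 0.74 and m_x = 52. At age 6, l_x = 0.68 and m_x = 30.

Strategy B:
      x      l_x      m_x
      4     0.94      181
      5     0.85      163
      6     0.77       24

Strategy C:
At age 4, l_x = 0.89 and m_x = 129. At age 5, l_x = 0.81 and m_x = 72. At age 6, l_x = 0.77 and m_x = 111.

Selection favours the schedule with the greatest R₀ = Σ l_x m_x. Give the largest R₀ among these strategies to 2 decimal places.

327.17

Strategy A: R₀ = 0.89×0 + 0.74×52 + 0.68×30 = 58.8800
Strategy B: R₀ = 0.94×181 + 0.85×163 + 0.77×24 = 327.1700
Strategy C: R₀ = 0.89×129 + 0.81×72 + 0.77×111 = 258.6000
Highest R₀: strategy B with 327.1700.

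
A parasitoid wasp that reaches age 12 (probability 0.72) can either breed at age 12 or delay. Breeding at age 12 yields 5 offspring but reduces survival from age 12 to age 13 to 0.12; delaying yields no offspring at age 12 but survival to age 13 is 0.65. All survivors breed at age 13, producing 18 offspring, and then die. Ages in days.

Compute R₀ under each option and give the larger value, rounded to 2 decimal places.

8.42

breed at age 12: R₀ = 0.72 × (5 + 0.12 × 18) = 0.72 × 7.1600 = 5.1552
delay to age 13: R₀ = 0.72 × (0.65 × 18) = 0.72 × 11.7000 = 8.4240
Higher: delay to age 13 (8.4240).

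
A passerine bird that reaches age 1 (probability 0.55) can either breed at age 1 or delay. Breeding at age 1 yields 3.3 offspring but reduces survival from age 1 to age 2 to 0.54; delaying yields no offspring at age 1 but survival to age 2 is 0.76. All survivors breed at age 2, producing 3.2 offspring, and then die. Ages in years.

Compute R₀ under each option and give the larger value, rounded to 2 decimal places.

breed at age 1: R₀ = 0.55 × (3.3 + 0.54 × 3.2) = 0.55 × 5.0280 = 2.7654
delay to age 2: R₀ = 0.55 × (0.76 × 3.2) = 0.55 × 2.4320 = 1.3376
Higher: breed at age 1 (2.7654).

2.77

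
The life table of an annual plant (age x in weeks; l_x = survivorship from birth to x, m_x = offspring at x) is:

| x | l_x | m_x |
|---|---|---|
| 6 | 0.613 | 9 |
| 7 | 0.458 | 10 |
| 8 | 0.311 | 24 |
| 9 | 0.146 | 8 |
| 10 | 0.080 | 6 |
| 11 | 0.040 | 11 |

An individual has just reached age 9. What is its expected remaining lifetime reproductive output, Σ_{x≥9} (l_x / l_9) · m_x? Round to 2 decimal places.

14.30

l_9 = 0.146. Conditional survival from age 9 to x is l_x / l_9.
  x=9: (0.146/0.146) × 8 = 8.0000
  x=10: (0.080/0.146) × 6 = 3.2877
  x=11: (0.040/0.146) × 11 = 3.0137
Sum = 8.0000 + 3.2877 + 3.0137 = 14.3014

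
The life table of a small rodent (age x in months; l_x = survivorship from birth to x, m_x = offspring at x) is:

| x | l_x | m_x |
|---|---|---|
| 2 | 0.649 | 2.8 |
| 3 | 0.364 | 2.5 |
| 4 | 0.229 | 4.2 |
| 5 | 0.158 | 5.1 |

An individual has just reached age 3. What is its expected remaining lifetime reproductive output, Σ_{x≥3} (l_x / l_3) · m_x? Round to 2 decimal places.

7.36

l_3 = 0.364. Conditional survival from age 3 to x is l_x / l_3.
  x=3: (0.364/0.364) × 2.5 = 2.5000
  x=4: (0.229/0.364) × 4.2 = 2.6423
  x=5: (0.158/0.364) × 5.1 = 2.2137
Sum = 2.5000 + 2.6423 + 2.2137 = 7.3560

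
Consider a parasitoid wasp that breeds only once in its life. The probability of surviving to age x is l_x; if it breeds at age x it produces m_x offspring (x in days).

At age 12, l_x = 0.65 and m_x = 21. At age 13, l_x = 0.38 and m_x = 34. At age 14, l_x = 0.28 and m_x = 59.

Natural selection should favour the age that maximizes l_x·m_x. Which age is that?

Expected offspring if breeding at age x = l_x × m_x:
  age 12: 0.65 × 21 = 13.650
  age 13: 0.38 × 34 = 12.920
  age 14: 0.28 × 59 = 16.520
Maximum at age 14 (16.520).

14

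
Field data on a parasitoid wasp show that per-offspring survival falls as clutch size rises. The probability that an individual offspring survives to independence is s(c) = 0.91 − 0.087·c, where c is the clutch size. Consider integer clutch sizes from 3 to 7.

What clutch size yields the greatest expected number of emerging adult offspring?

Expected emerging adult offspring = c × s(c):
  c=3: 3 × 0.649 = 1.947
  c=4: 4 × 0.562 = 2.248
  c=5: 5 × 0.475 = 2.375
  c=6: 6 × 0.388 = 2.328
  c=7: 7 × 0.301 = 2.107
Maximum at c = 5 (2.375 emerging adult offspring).

5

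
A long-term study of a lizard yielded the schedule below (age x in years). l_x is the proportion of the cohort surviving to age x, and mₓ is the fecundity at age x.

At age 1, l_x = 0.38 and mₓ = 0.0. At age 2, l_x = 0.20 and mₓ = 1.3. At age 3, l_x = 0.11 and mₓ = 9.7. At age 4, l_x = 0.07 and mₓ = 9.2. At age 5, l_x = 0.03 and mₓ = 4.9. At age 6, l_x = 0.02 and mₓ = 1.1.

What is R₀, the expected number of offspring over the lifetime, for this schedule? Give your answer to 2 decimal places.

R₀ = Σ l_x mₓ:
  age 1: 0.38 × 0.0 = 0.0000
  age 2: 0.20 × 1.3 = 0.2600
  age 3: 0.11 × 9.7 = 1.0670
  age 4: 0.07 × 9.2 = 0.6440
  age 5: 0.03 × 4.9 = 0.1470
  age 6: 0.02 × 1.1 = 0.0220
R₀ = 0.0000 + 0.2600 + 1.0670 + 0.6440 + 0.1470 + 0.0220 = 2.1400

2.14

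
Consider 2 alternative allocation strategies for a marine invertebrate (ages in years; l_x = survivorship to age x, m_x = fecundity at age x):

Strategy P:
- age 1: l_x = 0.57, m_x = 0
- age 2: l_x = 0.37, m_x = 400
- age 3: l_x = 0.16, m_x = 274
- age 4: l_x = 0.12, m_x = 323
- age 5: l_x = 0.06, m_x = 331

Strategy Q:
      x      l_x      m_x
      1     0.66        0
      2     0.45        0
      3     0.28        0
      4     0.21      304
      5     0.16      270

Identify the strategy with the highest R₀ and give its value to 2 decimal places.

250.46

Strategy P: R₀ = 0.57×0 + 0.37×400 + 0.16×274 + 0.12×323 + 0.06×331 = 250.4600
Strategy Q: R₀ = 0.66×0 + 0.45×0 + 0.28×0 + 0.21×304 + 0.16×270 = 107.0400
Highest R₀: strategy P with 250.4600.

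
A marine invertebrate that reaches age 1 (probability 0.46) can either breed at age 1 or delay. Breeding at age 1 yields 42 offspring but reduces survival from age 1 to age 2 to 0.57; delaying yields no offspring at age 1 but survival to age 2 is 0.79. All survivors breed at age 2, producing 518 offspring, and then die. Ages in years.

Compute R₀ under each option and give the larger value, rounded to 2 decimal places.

188.24

breed at age 1: R₀ = 0.46 × (42 + 0.57 × 518) = 0.46 × 337.2600 = 155.1396
delay to age 2: R₀ = 0.46 × (0.79 × 518) = 0.46 × 409.2200 = 188.2412
Higher: delay to age 2 (188.2412).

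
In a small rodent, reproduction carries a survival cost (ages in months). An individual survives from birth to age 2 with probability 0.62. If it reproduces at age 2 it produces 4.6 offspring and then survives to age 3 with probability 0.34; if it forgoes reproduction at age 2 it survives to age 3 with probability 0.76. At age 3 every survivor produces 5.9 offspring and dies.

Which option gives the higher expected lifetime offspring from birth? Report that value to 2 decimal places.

breed at age 2: R₀ = 0.62 × (4.6 + 0.34 × 5.9) = 0.62 × 6.6060 = 4.0957
delay to age 3: R₀ = 0.62 × (0.76 × 5.9) = 0.62 × 4.4840 = 2.7801
Higher: breed at age 2 (4.0957).

4.10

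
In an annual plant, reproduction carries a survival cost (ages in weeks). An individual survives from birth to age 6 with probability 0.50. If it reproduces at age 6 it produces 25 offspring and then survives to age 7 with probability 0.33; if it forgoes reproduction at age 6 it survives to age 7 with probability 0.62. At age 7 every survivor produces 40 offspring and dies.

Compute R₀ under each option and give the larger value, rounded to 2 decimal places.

19.10

breed at age 6: R₀ = 0.50 × (25 + 0.33 × 40) = 0.50 × 38.2000 = 19.1000
delay to age 7: R₀ = 0.50 × (0.62 × 40) = 0.50 × 24.8000 = 12.4000
Higher: breed at age 6 (19.1000).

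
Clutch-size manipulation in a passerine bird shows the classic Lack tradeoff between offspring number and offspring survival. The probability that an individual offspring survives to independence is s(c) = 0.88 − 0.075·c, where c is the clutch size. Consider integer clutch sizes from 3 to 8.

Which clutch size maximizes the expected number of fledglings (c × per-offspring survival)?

6

Expected fledglings = c × s(c):
  c=3: 3 × 0.655 = 1.965
  c=4: 4 × 0.580 = 2.320
  c=5: 5 × 0.505 = 2.525
  c=6: 6 × 0.430 = 2.580
  c=7: 7 × 0.355 = 2.485
  c=8: 8 × 0.280 = 2.240
Maximum at c = 6 (2.580 fledglings).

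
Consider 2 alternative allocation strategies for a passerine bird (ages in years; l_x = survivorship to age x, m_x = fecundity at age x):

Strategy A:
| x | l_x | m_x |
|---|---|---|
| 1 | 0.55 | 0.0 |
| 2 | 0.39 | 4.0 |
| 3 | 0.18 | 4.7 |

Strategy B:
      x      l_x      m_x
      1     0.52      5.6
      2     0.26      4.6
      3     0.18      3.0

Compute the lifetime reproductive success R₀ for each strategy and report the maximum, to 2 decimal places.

Strategy A: R₀ = 0.55×0.0 + 0.39×4.0 + 0.18×4.7 = 2.4060
Strategy B: R₀ = 0.52×5.6 + 0.26×4.6 + 0.18×3.0 = 4.6480
Highest R₀: strategy B with 4.6480.

4.65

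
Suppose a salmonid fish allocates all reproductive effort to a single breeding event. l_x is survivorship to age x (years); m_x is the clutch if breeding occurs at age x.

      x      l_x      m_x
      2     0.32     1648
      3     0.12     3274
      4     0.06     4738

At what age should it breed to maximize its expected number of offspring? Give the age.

Expected offspring if breeding at age x = l_x × m_x:
  age 2: 0.32 × 1648 = 527.360
  age 3: 0.12 × 3274 = 392.880
  age 4: 0.06 × 4738 = 284.280
Maximum at age 2 (527.360).

2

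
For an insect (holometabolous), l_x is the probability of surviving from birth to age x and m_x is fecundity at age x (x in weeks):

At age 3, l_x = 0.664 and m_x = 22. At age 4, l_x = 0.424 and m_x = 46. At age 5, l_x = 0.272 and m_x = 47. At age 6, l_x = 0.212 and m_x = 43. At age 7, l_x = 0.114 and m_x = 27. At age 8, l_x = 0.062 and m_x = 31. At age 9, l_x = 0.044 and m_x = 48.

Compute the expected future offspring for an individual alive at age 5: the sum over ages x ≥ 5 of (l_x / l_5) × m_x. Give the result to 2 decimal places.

106.66

l_5 = 0.272. Conditional survival from age 5 to x is l_x / l_5.
  x=5: (0.272/0.272) × 47 = 47.0000
  x=6: (0.212/0.272) × 43 = 33.5147
  x=7: (0.114/0.272) × 27 = 11.3162
  x=8: (0.062/0.272) × 31 = 7.0662
  x=9: (0.044/0.272) × 48 = 7.7647
Sum = 47.0000 + 33.5147 + 11.3162 + 7.0662 + 7.7647 = 106.6618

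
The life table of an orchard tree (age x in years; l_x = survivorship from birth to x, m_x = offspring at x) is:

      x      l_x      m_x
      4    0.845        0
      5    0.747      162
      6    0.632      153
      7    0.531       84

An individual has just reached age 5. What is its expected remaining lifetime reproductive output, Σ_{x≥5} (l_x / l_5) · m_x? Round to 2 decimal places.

351.16

l_5 = 0.747. Conditional survival from age 5 to x is l_x / l_5.
  x=5: (0.747/0.747) × 162 = 162.0000
  x=6: (0.632/0.747) × 153 = 129.4458
  x=7: (0.531/0.747) × 84 = 59.7108
Sum = 162.0000 + 129.4458 + 59.7108 = 351.1566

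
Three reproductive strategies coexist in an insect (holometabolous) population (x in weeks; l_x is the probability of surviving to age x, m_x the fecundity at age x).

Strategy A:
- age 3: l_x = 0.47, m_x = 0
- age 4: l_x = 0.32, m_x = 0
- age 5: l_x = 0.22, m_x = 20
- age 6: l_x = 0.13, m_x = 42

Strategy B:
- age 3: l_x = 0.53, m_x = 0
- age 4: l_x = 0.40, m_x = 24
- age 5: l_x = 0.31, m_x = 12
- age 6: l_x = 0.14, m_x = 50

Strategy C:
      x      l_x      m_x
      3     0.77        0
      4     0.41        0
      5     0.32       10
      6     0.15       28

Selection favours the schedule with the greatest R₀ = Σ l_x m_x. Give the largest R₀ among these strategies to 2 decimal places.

Strategy A: R₀ = 0.47×0 + 0.32×0 + 0.22×20 + 0.13×42 = 9.8600
Strategy B: R₀ = 0.53×0 + 0.40×24 + 0.31×12 + 0.14×50 = 20.3200
Strategy C: R₀ = 0.77×0 + 0.41×0 + 0.32×10 + 0.15×28 = 7.4000
Highest R₀: strategy B with 20.3200.

20.32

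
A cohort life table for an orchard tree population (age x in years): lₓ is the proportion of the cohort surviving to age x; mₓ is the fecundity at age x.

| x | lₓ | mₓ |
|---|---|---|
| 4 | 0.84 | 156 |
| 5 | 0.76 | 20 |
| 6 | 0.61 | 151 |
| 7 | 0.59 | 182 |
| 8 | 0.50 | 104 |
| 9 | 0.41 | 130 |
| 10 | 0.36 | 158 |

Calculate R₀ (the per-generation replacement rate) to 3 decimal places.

R₀ = Σ lₓ mₓ:
  age 4: 0.84 × 156 = 131.0400
  age 5: 0.76 × 20 = 15.2000
  age 6: 0.61 × 151 = 92.1100
  age 7: 0.59 × 182 = 107.3800
  age 8: 0.50 × 104 = 52.0000
  age 9: 0.41 × 130 = 53.3000
  age 10: 0.36 × 158 = 56.8800
R₀ = 131.0400 + 15.2000 + 92.1100 + 107.3800 + 52.0000 + 53.3000 + 56.8800 = 507.9100

507.910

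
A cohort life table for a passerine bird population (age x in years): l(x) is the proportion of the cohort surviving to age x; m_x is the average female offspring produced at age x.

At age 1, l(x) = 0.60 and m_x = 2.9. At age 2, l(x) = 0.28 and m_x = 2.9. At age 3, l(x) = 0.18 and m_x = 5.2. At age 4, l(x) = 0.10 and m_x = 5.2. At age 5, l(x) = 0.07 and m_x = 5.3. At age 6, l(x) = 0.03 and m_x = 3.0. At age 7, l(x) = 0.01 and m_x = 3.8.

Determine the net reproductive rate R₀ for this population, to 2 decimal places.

4.51

R₀ = Σ l(x) m_x:
  age 1: 0.60 × 2.9 = 1.7400
  age 2: 0.28 × 2.9 = 0.8120
  age 3: 0.18 × 5.2 = 0.9360
  age 4: 0.10 × 5.2 = 0.5200
  age 5: 0.07 × 5.3 = 0.3710
  age 6: 0.03 × 3.0 = 0.0900
  age 7: 0.01 × 3.8 = 0.0380
R₀ = 1.7400 + 0.8120 + 0.9360 + 0.5200 + 0.3710 + 0.0900 + 0.0380 = 4.5070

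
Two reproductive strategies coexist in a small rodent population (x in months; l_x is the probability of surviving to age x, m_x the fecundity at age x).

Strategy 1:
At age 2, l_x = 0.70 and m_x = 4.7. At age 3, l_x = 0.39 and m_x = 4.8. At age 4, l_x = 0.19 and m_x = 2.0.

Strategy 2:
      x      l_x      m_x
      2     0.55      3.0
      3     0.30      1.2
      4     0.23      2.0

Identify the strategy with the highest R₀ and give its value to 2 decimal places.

Strategy 1: R₀ = 0.70×4.7 + 0.39×4.8 + 0.19×2.0 = 5.5420
Strategy 2: R₀ = 0.55×3.0 + 0.30×1.2 + 0.23×2.0 = 2.4700
Highest R₀: strategy 1 with 5.5420.

5.54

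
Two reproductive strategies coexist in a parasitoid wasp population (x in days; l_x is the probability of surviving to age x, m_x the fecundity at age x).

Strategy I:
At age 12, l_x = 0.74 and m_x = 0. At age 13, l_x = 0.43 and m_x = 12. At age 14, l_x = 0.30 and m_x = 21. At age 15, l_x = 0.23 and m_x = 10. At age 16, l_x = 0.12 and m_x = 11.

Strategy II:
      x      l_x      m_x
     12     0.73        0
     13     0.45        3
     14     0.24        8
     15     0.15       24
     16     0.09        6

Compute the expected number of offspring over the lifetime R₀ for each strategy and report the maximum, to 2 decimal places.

15.08

Strategy I: R₀ = 0.74×0 + 0.43×12 + 0.30×21 + 0.23×10 + 0.12×11 = 15.0800
Strategy II: R₀ = 0.73×0 + 0.45×3 + 0.24×8 + 0.15×24 + 0.09×6 = 7.4100
Highest R₀: strategy I with 15.0800.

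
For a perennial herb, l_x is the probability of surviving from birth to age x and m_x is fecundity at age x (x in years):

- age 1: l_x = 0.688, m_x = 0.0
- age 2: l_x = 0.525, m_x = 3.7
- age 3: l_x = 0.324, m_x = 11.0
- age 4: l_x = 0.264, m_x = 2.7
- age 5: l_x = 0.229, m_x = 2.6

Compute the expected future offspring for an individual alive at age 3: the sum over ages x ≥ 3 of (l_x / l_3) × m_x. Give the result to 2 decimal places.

l_3 = 0.324. Conditional survival from age 3 to x is l_x / l_3.
  x=3: (0.324/0.324) × 11.0 = 11.0000
  x=4: (0.264/0.324) × 2.7 = 2.2000
  x=5: (0.229/0.324) × 2.6 = 1.8377
Sum = 11.0000 + 2.2000 + 1.8377 = 15.0377

15.04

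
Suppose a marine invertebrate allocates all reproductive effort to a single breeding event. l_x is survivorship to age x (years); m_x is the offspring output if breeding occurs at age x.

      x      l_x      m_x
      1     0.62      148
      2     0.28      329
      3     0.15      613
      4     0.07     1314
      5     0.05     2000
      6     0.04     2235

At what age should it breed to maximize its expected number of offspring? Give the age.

Expected offspring if breeding at age x = l_x × m_x:
  age 1: 0.62 × 148 = 91.760
  age 2: 0.28 × 329 = 92.120
  age 3: 0.15 × 613 = 91.950
  age 4: 0.07 × 1314 = 91.980
  age 5: 0.05 × 2000 = 100.000
  age 6: 0.04 × 2235 = 89.400
Maximum at age 5 (100.000).

5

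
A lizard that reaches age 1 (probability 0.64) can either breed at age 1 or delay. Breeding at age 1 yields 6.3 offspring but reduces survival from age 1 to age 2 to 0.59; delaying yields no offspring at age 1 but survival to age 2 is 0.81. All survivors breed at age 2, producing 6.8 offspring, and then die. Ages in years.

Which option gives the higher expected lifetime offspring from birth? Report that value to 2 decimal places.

breed at age 1: R₀ = 0.64 × (6.3 + 0.59 × 6.8) = 0.64 × 10.3120 = 6.5997
delay to age 2: R₀ = 0.64 × (0.81 × 6.8) = 0.64 × 5.5080 = 3.5251
Higher: breed at age 1 (6.5997).

6.60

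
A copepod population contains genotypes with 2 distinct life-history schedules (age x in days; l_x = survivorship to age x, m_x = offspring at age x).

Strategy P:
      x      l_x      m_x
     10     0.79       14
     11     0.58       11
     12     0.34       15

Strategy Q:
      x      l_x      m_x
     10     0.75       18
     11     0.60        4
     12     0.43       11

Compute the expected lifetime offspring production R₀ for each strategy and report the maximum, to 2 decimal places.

22.54

Strategy P: R₀ = 0.79×14 + 0.58×11 + 0.34×15 = 22.5400
Strategy Q: R₀ = 0.75×18 + 0.60×4 + 0.43×11 = 20.6300
Highest R₀: strategy P with 22.5400.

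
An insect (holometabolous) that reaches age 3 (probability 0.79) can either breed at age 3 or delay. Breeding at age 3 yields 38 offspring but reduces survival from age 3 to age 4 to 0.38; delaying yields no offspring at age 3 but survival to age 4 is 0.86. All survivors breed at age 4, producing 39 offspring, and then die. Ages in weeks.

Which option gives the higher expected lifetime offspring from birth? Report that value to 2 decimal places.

41.73

breed at age 3: R₀ = 0.79 × (38 + 0.38 × 39) = 0.79 × 52.8200 = 41.7278
delay to age 4: R₀ = 0.79 × (0.86 × 39) = 0.79 × 33.5400 = 26.4966
Higher: breed at age 3 (41.7278).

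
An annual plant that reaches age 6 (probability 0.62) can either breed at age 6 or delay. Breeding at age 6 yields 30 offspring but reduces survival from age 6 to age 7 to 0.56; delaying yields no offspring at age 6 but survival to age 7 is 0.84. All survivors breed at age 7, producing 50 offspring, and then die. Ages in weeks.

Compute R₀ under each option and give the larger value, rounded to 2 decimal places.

breed at age 6: R₀ = 0.62 × (30 + 0.56 × 50) = 0.62 × 58.0000 = 35.9600
delay to age 7: R₀ = 0.62 × (0.84 × 50) = 0.62 × 42.0000 = 26.0400
Higher: breed at age 6 (35.9600).

35.96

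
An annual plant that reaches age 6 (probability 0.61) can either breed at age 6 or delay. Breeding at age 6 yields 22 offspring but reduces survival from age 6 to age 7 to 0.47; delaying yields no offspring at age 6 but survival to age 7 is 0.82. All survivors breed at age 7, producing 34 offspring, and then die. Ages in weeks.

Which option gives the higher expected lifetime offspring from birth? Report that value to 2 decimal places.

breed at age 6: R₀ = 0.61 × (22 + 0.47 × 34) = 0.61 × 37.9800 = 23.1678
delay to age 7: R₀ = 0.61 × (0.82 × 34) = 0.61 × 27.8800 = 17.0068
Higher: breed at age 6 (23.1678).

23.17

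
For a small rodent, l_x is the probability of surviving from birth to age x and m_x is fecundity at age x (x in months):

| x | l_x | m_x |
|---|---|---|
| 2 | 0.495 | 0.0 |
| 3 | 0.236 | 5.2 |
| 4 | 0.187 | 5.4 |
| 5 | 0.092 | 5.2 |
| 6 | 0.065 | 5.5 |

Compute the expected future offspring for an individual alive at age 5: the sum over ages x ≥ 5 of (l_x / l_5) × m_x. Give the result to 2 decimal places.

l_5 = 0.092. Conditional survival from age 5 to x is l_x / l_5.
  x=5: (0.092/0.092) × 5.2 = 5.2000
  x=6: (0.065/0.092) × 5.5 = 3.8859
Sum = 5.2000 + 3.8859 = 9.0859

9.09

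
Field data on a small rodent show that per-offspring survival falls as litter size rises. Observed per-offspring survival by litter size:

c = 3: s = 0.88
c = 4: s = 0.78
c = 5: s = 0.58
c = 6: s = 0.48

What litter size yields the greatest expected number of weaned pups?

Expected weaned pups = c × s(c):
  c=3: 3 × 0.88 = 2.640
  c=4: 4 × 0.78 = 3.120
  c=5: 5 × 0.58 = 2.900
  c=6: 6 × 0.48 = 2.880
Maximum at c = 4 (3.120 weaned pups).

4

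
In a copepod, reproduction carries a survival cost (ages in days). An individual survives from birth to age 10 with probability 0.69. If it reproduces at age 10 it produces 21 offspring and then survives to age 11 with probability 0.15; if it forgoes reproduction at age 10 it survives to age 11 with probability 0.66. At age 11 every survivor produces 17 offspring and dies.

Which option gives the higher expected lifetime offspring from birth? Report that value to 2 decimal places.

16.25

breed at age 10: R₀ = 0.69 × (21 + 0.15 × 17) = 0.69 × 23.5500 = 16.2495
delay to age 11: R₀ = 0.69 × (0.66 × 17) = 0.69 × 11.2200 = 7.7418
Higher: breed at age 10 (16.2495).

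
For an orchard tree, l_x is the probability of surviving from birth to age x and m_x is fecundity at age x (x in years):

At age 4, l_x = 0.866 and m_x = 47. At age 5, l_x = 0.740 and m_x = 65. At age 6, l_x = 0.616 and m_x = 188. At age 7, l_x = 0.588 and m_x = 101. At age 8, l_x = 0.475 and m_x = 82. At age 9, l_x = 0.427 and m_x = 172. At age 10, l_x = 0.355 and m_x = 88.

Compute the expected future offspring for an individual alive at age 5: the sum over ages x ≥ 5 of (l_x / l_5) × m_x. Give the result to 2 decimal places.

495.85

l_5 = 0.740. Conditional survival from age 5 to x is l_x / l_5.
  x=5: (0.740/0.740) × 65 = 65.0000
  x=6: (0.616/0.740) × 188 = 156.4973
  x=7: (0.588/0.740) × 101 = 80.2541
  x=8: (0.475/0.740) × 82 = 52.6351
  x=9: (0.427/0.740) × 172 = 99.2486
  x=10: (0.355/0.740) × 88 = 42.2162
Sum = 65.0000 + 156.4973 + 80.2541 + 52.6351 + 99.2486 + 42.2162 = 495.8514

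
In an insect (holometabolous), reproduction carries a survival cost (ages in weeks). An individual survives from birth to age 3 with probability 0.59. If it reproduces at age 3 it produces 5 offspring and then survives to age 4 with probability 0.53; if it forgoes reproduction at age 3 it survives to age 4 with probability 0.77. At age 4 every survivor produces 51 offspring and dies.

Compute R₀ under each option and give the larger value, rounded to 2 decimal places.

23.17

breed at age 3: R₀ = 0.59 × (5 + 0.53 × 51) = 0.59 × 32.0300 = 18.8977
delay to age 4: R₀ = 0.59 × (0.77 × 51) = 0.59 × 39.2700 = 23.1693
Higher: delay to age 4 (23.1693).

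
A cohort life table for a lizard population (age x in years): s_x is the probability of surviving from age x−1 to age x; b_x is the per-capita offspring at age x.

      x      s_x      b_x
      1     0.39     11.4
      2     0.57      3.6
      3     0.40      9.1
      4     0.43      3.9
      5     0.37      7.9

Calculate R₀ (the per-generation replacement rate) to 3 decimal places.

6.316

Survivorship from birth: l_x = s_1·s_2·…·s_x.
  l_1 = 0.39000
  l_2 = 0.22230
  l_3 = 0.08892
  l_4 = 0.03824
  l_5 = 0.01415
R₀ = Σ l_x b_x:
  age 1: 0.39000 × 11.4 = 4.4460
  age 2: 0.22230 × 3.6 = 0.8003
  age 3: 0.08892 × 9.1 = 0.8092
  age 4: 0.03824 × 3.9 = 0.1491
  age 5: 0.01415 × 7.9 = 0.1118
R₀ = 4.4460 + 0.8003 + 0.8092 + 0.1491 + 0.1118 = 6.3164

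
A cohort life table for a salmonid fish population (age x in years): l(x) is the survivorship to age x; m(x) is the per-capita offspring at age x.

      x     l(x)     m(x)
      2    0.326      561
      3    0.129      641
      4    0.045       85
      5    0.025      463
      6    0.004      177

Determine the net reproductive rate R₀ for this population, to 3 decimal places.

281.683

R₀ = Σ l(x) m(x):
  age 2: 0.326 × 561 = 182.8860
  age 3: 0.129 × 641 = 82.6890
  age 4: 0.045 × 85 = 3.8250
  age 5: 0.025 × 463 = 11.5750
  age 6: 0.004 × 177 = 0.7080
R₀ = 182.8860 + 82.6890 + 3.8250 + 11.5750 + 0.7080 = 281.6830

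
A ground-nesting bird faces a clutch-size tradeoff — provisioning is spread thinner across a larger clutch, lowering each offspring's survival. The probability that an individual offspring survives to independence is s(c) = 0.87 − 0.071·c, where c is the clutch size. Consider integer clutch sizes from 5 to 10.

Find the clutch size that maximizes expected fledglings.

Expected fledglings = c × s(c):
  c=5: 5 × 0.515 = 2.575
  c=6: 6 × 0.444 = 2.664
  c=7: 7 × 0.373 = 2.611
  c=8: 8 × 0.302 = 2.416
  c=9: 9 × 0.231 = 2.079
  c=10: 10 × 0.160 = 1.600
Maximum at c = 6 (2.664 fledglings).

6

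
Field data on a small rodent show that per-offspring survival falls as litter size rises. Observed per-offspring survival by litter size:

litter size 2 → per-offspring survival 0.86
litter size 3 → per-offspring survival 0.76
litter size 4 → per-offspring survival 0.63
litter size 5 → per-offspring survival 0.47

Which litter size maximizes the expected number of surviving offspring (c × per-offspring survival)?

Expected surviving offspring = c × s(c):
  c=2: 2 × 0.86 = 1.720
  c=3: 3 × 0.76 = 2.280
  c=4: 4 × 0.63 = 2.520
  c=5: 5 × 0.47 = 2.350
Maximum at c = 4 (2.520 surviving offspring).

4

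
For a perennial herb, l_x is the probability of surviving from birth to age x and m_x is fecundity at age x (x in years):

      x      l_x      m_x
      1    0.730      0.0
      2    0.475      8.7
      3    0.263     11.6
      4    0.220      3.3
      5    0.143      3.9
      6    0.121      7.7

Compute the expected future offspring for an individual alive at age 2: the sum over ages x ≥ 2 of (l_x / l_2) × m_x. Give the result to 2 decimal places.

19.79

l_2 = 0.475. Conditional survival from age 2 to x is l_x / l_2.
  x=2: (0.475/0.475) × 8.7 = 8.7000
  x=3: (0.263/0.475) × 11.6 = 6.4227
  x=4: (0.220/0.475) × 3.3 = 1.5284
  x=5: (0.143/0.475) × 3.9 = 1.1741
  x=6: (0.121/0.475) × 7.7 = 1.9615
Sum = 8.7000 + 6.4227 + 1.5284 + 1.1741 + 1.9615 = 19.7867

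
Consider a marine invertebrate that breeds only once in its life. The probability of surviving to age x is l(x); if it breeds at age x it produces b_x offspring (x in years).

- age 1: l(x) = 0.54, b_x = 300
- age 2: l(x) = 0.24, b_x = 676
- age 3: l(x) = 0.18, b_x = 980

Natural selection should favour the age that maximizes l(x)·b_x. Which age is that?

Expected offspring if breeding at age x = l(x) × b_x:
  age 1: 0.54 × 300 = 162.000
  age 2: 0.24 × 676 = 162.240
  age 3: 0.18 × 980 = 176.400
Maximum at age 3 (176.400).

3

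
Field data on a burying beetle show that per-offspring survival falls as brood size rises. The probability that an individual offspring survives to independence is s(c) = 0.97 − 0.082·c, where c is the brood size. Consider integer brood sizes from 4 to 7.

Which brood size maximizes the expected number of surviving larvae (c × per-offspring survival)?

Expected surviving larvae = c × s(c):
  c=4: 4 × 0.642 = 2.568
  c=5: 5 × 0.560 = 2.800
  c=6: 6 × 0.478 = 2.868
  c=7: 7 × 0.396 = 2.772
Maximum at c = 6 (2.868 surviving larvae).

6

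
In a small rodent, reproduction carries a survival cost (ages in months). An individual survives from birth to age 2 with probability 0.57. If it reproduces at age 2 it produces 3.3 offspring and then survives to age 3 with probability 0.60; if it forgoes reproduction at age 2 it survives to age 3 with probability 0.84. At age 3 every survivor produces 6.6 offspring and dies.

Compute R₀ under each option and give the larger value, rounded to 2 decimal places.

breed at age 2: R₀ = 0.57 × (3.3 + 0.60 × 6.6) = 0.57 × 7.2600 = 4.1382
delay to age 3: R₀ = 0.57 × (0.84 × 6.6) = 0.57 × 5.5440 = 3.1601
Higher: breed at age 2 (4.1382).

4.14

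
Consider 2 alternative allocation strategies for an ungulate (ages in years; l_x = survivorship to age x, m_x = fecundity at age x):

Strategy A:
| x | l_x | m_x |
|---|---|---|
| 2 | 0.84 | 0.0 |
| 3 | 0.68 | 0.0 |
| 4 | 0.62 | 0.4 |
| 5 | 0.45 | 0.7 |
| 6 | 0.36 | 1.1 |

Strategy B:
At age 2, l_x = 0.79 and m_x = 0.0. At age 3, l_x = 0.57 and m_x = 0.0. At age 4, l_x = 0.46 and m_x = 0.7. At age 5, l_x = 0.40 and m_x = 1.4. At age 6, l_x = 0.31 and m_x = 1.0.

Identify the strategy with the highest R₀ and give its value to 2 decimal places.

Strategy A: R₀ = 0.84×0.0 + 0.68×0.0 + 0.62×0.4 + 0.45×0.7 + 0.36×1.1 = 0.9590
Strategy B: R₀ = 0.79×0.0 + 0.57×0.0 + 0.46×0.7 + 0.40×1.4 + 0.31×1.0 = 1.1920
Highest R₀: strategy B with 1.1920.

1.19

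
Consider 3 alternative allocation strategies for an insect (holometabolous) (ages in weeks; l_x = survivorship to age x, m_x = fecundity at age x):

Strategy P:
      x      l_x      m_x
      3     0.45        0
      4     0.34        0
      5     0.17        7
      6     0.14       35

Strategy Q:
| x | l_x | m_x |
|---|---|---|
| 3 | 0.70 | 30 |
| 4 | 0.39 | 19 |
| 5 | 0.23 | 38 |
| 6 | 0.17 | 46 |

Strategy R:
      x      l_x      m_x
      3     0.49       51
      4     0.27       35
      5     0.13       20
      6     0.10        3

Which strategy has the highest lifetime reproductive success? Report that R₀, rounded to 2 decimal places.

Strategy P: R₀ = 0.45×0 + 0.34×0 + 0.17×7 + 0.14×35 = 6.0900
Strategy Q: R₀ = 0.70×30 + 0.39×19 + 0.23×38 + 0.17×46 = 44.9700
Strategy R: R₀ = 0.49×51 + 0.27×35 + 0.13×20 + 0.10×3 = 37.3400
Highest R₀: strategy Q with 44.9700.

44.97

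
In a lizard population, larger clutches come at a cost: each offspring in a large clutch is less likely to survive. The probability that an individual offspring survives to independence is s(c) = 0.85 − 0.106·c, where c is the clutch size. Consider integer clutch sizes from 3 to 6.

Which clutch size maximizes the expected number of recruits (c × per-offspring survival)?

4

Expected recruits = c × s(c):
  c=3: 3 × 0.532 = 1.596
  c=4: 4 × 0.426 = 1.704
  c=5: 5 × 0.320 = 1.600
  c=6: 6 × 0.214 = 1.284
Maximum at c = 4 (1.704 recruits).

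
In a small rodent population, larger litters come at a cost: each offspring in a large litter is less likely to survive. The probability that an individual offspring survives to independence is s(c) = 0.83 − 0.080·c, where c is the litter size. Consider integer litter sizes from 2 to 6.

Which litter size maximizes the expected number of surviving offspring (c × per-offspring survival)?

5

Expected surviving offspring = c × s(c):
  c=2: 2 × 0.670 = 1.340
  c=3: 3 × 0.590 = 1.770
  c=4: 4 × 0.510 = 2.040
  c=5: 5 × 0.430 = 2.150
  c=6: 6 × 0.350 = 2.100
Maximum at c = 5 (2.150 surviving offspring).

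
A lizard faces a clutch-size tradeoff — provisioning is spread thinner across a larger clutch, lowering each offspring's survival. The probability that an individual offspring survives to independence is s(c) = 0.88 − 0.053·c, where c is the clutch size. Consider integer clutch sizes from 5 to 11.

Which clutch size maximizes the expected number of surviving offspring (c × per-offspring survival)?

8

Expected surviving offspring = c × s(c):
  c=5: 5 × 0.615 = 3.075
  c=6: 6 × 0.562 = 3.372
  c=7: 7 × 0.509 = 3.563
  c=8: 8 × 0.456 = 3.648
  c=9: 9 × 0.403 = 3.627
  c=10: 10 × 0.350 = 3.500
  c=11: 11 × 0.297 = 3.267
Maximum at c = 8 (3.648 surviving offspring).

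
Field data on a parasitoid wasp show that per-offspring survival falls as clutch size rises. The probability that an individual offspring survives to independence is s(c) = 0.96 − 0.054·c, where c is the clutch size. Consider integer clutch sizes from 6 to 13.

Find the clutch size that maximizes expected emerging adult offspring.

9

Expected emerging adult offspring = c × s(c):
  c=6: 6 × 0.636 = 3.816
  c=7: 7 × 0.582 = 4.074
  c=8: 8 × 0.528 = 4.224
  c=9: 9 × 0.474 = 4.266
  c=10: 10 × 0.420 = 4.200
  c=11: 11 × 0.366 = 4.026
  c=12: 12 × 0.312 = 3.744
  c=13: 13 × 0.258 = 3.354
Maximum at c = 9 (4.266 emerging adult offspring).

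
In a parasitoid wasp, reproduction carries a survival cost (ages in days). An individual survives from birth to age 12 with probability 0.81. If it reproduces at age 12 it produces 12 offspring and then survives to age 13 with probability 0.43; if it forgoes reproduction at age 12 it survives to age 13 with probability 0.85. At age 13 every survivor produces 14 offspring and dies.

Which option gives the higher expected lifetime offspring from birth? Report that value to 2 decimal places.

breed at age 12: R₀ = 0.81 × (12 + 0.43 × 14) = 0.81 × 18.0200 = 14.5962
delay to age 13: R₀ = 0.81 × (0.85 × 14) = 0.81 × 11.9000 = 9.6390
Higher: breed at age 12 (14.5962).

14.60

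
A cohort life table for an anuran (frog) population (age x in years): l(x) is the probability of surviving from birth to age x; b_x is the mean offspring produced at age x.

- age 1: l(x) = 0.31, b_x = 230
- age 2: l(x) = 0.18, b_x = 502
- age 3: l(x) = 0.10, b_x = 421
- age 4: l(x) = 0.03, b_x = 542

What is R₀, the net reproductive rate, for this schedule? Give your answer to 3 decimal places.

220.020

R₀ = Σ l(x) b_x:
  age 1: 0.31 × 230 = 71.3000
  age 2: 0.18 × 502 = 90.3600
  age 3: 0.10 × 421 = 42.1000
  age 4: 0.03 × 542 = 16.2600
R₀ = 71.3000 + 90.3600 + 42.1000 + 16.2600 = 220.0200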